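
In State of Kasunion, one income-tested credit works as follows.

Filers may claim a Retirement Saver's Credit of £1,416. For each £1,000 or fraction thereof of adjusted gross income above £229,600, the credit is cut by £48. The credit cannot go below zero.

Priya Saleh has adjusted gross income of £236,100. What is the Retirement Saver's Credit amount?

Retirement Saver's Credit: income exceeds £229,600 by £6,500, which is 7 full-or-partial £1,000 increments; reduction = 7 × £48 = £336, leaving £1,080.

£1,080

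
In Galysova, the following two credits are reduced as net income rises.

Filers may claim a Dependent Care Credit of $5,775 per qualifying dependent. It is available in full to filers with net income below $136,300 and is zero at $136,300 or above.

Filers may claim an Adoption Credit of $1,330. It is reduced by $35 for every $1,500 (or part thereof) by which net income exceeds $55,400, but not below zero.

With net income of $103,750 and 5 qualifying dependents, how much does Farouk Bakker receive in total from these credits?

$29,050

Dependent Care Credit: base = 5 × $5,775 = $28,875. $103,750 is below the $136,300 cutoff, so the full $28,875 applies.
Adoption Credit: income exceeds $55,400 by $48,350, which is 33 full-or-partial $1,500 increments; reduction = 33 × $35 = $1,155, leaving $175.
Total: $28,875 + $175 = $29,050.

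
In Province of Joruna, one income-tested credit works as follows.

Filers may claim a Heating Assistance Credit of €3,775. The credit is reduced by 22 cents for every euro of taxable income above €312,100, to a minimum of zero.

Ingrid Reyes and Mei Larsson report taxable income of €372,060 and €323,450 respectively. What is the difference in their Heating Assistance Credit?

€1,278

Ingrid (€372,060): Heating Assistance Credit: 22% of the €59,960 excess over €312,100 is €13,191.20 ≥ base, so the credit is €0.
Mei (€323,450): Heating Assistance Credit: 22% of the €11,350 excess over €312,100 is €2,497; credit = €3,775 − €2,497 = €1,278.
Difference: |€0 − €1,278| = €1,278.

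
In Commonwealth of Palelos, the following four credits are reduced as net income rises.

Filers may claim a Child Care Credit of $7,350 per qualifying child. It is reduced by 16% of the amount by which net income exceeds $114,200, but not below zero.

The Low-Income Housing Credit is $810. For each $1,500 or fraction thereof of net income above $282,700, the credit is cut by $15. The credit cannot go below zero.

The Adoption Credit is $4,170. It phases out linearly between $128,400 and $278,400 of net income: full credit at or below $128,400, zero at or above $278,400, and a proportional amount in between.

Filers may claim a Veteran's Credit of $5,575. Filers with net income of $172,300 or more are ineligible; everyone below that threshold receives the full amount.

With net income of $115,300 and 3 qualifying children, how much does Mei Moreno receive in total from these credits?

$32,429

Child Care Credit: base = 3 × $7,350 = $22,050. 16% of the $1,100 excess over $114,200 is $176; credit = $22,050 − $176 = $21,874.
Low-Income Housing Credit: $115,300 is at or below the $282,700 threshold, so the full $810 applies.
Adoption Credit: $115,300 is at or below the $128,400 threshold, so the full $4,170 applies.
Veteran's Credit: $115,300 is below the $172,300 cutoff, so the full $5,575 applies.
Total: $21,874 + $810 + $4,170 + $5,575 = $32,429.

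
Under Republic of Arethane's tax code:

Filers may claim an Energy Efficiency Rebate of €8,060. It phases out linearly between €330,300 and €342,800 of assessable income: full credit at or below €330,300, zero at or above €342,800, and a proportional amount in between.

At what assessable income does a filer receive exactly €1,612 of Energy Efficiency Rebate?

€340,300

€1,612 is 1,612/8,060 of the full €8,060, so 6,448/8,060 of the €12,500 range has been used: income = €330,300 + €12,500 × 6,448/8,060 = €340,300.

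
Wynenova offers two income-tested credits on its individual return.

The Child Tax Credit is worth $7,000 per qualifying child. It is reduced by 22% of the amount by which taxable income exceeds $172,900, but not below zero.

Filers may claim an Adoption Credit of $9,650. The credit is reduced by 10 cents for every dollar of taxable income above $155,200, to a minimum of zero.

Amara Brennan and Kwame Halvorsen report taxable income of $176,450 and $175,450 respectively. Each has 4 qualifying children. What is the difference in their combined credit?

Amara ($176,450): Child Tax Credit: base = 4 × $7,000 = $28,000. 22% of the $3,550 excess over $172,900 is $781; credit = $28,000 − $781 = $27,219. Adoption Credit: 10% of the $21,250 excess over $155,200 is $2,125; credit = $9,650 − $2,125 = $7,525. total $27,219 + $7,525 = $34,744
Kwame ($175,450): Child Tax Credit: base = 4 × $7,000 = $28,000. 22% of the $2,550 excess over $172,900 is $561; credit = $28,000 − $561 = $27,439. Adoption Credit: 10% of the $20,250 excess over $155,200 is $2,025; credit = $9,650 − $2,025 = $7,625. total $27,439 + $7,625 = $35,064
Difference: |$34,744 − $35,064| = $320.

$320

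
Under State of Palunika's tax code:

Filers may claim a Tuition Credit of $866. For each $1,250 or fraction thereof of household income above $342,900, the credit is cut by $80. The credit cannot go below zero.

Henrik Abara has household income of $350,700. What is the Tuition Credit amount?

Tuition Credit: income exceeds $342,900 by $7,800, which is 7 full-or-partial $1,250 increments; reduction = 7 × $80 = $560, leaving $306.

$306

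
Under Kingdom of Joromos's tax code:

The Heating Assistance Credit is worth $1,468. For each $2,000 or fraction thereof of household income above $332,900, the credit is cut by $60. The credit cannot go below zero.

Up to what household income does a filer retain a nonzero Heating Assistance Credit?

After 24 increments the reduction is 24 × $60 = $1,440, leaving $28; one more increment wipes it out. Increment 24 ends at excess 24 × $2,000 = $48,000, so the highest qualifying income is $332,900 + $48,000 = $380,900.

$380,900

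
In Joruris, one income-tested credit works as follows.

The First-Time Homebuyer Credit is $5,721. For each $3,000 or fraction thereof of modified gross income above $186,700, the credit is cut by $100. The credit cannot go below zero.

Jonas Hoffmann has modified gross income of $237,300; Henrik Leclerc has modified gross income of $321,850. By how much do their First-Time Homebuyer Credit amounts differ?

Jonas ($237,300): First-Time Homebuyer Credit: income exceeds $186,700 by $50,600, which is 17 full-or-partial $3,000 increments; reduction = 17 × $100 = $1,700, leaving $4,021.
Henrik ($321,850): First-Time Homebuyer Credit: income exceeds $186,700 by $135,150, which is 46 full-or-partial $3,000 increments; reduction = 46 × $100 = $4,600, leaving $1,121.
Difference: |$4,021 − $1,121| = $2,900.

$2,900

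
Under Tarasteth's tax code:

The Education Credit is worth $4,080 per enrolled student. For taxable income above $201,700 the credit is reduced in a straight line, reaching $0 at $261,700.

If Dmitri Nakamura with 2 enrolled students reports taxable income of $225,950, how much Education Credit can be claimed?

Education Credit: base = 2 × $4,080 = $8,160. $225,950 is $24,250 into a $60,000 phase-out range, leaving 35,750/60,000 of the credit: $8,160 × 35,750/60,000 = $4,862.

$4,862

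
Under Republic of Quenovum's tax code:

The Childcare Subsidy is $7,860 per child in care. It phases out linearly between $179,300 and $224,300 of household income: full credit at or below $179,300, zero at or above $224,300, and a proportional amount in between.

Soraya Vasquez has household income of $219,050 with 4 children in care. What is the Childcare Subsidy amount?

Childcare Subsidy: base = 4 × $7,860 = $31,440. $219,050 is $39,750 into a $45,000 phase-out range, leaving 5,250/45,000 of the credit: $31,440 × 5,250/45,000 = $3,668.

$3,668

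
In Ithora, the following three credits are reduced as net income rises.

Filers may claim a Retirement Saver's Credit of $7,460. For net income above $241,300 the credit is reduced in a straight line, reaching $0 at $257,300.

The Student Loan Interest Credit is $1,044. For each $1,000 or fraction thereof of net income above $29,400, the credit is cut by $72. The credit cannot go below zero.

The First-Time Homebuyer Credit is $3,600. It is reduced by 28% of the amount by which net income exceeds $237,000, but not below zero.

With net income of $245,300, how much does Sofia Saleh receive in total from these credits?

$6,871

Retirement Saver's Credit: $245,300 is $4,000 into a $16,000 phase-out range, leaving 12,000/16,000 of the credit: $7,460 × 12,000/16,000 = $5,595.
Student Loan Interest Credit: income exceeds $29,400 by $215,900 → 216 increments × $72 = $15,552 ≥ base, so the credit is $0.
First-Time Homebuyer Credit: 28% of the $8,300 excess over $237,000 is $2,324; credit = $3,600 − $2,324 = $1,276.
Total: $5,595 + $0 + $1,276 = $6,871.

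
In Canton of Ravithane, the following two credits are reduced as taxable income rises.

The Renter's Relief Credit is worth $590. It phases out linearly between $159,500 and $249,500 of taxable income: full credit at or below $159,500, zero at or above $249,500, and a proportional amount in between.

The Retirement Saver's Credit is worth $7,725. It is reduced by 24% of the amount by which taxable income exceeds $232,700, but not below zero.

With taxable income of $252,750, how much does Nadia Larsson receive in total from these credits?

Renter's Relief Credit: $252,750 is at or above $249,500, so the credit is $0.
Retirement Saver's Credit: 24% of the $20,050 excess over $232,700 is $4,812; credit = $7,725 − $4,812 = $2,913.
Total: $0 + $2,913 = $2,913.

$2,913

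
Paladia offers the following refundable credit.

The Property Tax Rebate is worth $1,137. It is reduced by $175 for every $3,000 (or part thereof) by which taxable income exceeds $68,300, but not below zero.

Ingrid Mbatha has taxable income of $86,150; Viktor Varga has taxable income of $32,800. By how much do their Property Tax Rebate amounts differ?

$1,050

Ingrid ($86,150): Property Tax Rebate: income exceeds $68,300 by $17,850, which is 6 full-or-partial $3,000 increments; reduction = 6 × $175 = $1,050, leaving $87.
Viktor ($32,800): Property Tax Rebate: $32,800 is at or below the $68,300 threshold, so the full $1,137 applies.
Difference: |$87 − $1,137| = $1,050.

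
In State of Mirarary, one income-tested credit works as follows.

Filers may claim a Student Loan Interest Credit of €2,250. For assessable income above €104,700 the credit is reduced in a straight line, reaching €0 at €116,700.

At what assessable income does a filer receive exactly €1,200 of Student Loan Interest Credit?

€110,300

€1,200 is 1,200/2,250 of the full €2,250, so 1,050/2,250 of the €12,000 range has been used: income = €104,700 + €12,000 × 1,050/2,250 = €110,300.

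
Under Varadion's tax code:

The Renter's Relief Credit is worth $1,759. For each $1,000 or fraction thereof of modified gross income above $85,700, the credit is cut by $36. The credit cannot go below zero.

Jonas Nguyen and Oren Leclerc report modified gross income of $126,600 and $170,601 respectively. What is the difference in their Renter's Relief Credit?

Jonas ($126,600): Renter's Relief Credit: income exceeds $85,700 by $40,900, which is 41 full-or-partial $1,000 increments; reduction = 41 × $36 = $1,476, leaving $283.
Oren ($170,601): Renter's Relief Credit: income exceeds $85,700 by $84,901 → 85 increments × $36 = $3,060 ≥ base, so the credit is $0.
Difference: |$283 − $0| = $283.

$283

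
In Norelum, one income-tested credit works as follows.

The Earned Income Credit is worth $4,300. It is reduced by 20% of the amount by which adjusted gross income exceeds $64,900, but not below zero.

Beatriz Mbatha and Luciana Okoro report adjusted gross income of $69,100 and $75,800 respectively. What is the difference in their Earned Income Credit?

$1,340

Beatriz ($69,100): Earned Income Credit: 20% of the $4,200 excess over $64,900 is $840; credit = $4,300 − $840 = $3,460.
Luciana ($75,800): Earned Income Credit: 20% of the $10,900 excess over $64,900 is $2,180; credit = $4,300 − $2,180 = $2,120.
Difference: |$3,460 − $2,120| = $1,340.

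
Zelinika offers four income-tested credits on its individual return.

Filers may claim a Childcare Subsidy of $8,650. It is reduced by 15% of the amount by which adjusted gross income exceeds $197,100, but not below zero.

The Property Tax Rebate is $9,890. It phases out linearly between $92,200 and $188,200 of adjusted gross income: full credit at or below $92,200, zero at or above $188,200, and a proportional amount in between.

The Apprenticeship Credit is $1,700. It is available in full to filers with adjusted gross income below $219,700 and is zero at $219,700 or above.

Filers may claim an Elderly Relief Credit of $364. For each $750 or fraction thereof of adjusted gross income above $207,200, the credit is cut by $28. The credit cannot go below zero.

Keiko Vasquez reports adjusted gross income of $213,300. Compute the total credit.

Childcare Subsidy: 15% of the $16,200 excess over $197,100 is $2,430; credit = $8,650 − $2,430 = $6,220.
Property Tax Rebate: $213,300 is at or above $188,200, so the credit is $0.
Apprenticeship Credit: $213,300 is below the $219,700 cutoff, so the full $1,700 applies.
Elderly Relief Credit: income exceeds $207,200 by $6,100, which is 9 full-or-partial $750 increments; reduction = 9 × $28 = $252, leaving $112.
Total: $6,220 + $0 + $1,700 + $112 = $8,032.

$8,032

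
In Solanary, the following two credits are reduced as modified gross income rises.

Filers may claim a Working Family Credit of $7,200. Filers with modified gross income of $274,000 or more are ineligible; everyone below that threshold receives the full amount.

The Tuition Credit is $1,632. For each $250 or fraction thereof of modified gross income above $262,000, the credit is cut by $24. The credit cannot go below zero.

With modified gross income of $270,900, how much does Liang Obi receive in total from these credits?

$7,968

Working Family Credit: $270,900 is below the $274,000 cutoff, so the full $7,200 applies.
Tuition Credit: income exceeds $262,000 by $8,900, which is 36 full-or-partial $250 increments; reduction = 36 × $24 = $864, leaving $768.
Total: $7,200 + $768 = $7,968.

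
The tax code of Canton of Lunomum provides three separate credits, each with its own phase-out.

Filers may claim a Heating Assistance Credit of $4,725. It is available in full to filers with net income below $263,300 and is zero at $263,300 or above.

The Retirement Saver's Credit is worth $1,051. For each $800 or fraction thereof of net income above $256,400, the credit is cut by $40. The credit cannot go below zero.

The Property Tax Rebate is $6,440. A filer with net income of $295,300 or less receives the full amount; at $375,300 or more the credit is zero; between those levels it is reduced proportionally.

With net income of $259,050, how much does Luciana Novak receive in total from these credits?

Heating Assistance Credit: $259,050 is below the $263,300 cutoff, so the full $4,725 applies.
Retirement Saver's Credit: income exceeds $256,400 by $2,650, which is 4 full-or-partial $800 increments; reduction = 4 × $40 = $160, leaving $891.
Property Tax Rebate: $259,050 is at or below the $295,300 threshold, so the full $6,440 applies.
Total: $4,725 + $891 + $6,440 = $12,056.

$12,056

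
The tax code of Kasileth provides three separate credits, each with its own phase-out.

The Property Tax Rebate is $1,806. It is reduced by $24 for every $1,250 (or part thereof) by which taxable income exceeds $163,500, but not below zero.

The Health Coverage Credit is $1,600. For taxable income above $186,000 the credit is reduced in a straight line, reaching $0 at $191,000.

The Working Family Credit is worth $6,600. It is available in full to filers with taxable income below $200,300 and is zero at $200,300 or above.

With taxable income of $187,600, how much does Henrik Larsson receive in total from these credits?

Property Tax Rebate: income exceeds $163,500 by $24,100, which is 20 full-or-partial $1,250 increments; reduction = 20 × $24 = $480, leaving $1,326.
Health Coverage Credit: $187,600 is $1,600 into a $5,000 phase-out range, leaving 3,400/5,000 of the credit: $1,600 × 3,400/5,000 = $1,088.
Working Family Credit: $187,600 is below the $200,300 cutoff, so the full $6,600 applies.
Total: $1,326 + $1,088 + $6,600 = $9,014.

$9,014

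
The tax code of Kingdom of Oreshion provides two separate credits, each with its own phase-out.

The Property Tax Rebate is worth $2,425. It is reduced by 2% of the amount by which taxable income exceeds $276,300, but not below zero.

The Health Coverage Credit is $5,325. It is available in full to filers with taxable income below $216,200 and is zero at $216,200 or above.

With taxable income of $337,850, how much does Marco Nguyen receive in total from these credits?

Property Tax Rebate: 2% of the $61,550 excess over $276,300 is $1,231; credit = $2,425 − $1,231 = $1,194.
Health Coverage Credit: $337,850 meets or exceeds the $216,200 cutoff, so the credit is $0.
Total: $1,194 + $0 = $1,194.

$1,194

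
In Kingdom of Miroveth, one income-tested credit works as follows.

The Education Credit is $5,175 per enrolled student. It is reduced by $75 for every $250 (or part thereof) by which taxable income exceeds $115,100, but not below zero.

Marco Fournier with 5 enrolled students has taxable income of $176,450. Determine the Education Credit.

$7,425

Education Credit: base = 5 × $5,175 = $25,875. income exceeds $115,100 by $61,350, which is 246 full-or-partial $250 increments; reduction = 246 × $75 = $18,450, leaving $7,425.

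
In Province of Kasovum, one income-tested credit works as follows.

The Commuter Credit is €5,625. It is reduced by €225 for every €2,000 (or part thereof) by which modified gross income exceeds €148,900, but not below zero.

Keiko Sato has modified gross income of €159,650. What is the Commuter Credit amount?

Commuter Credit: income exceeds €148,900 by €10,750, which is 6 full-or-partial €2,000 increments; reduction = 6 × €225 = €1,350, leaving €4,275.

€4,275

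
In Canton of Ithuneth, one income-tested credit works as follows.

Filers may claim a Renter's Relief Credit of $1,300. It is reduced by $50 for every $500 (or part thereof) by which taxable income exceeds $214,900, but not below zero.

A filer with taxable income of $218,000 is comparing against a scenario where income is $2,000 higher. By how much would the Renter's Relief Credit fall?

At $218,000 — income exceeds $214,900 by $3,100, which is 7 full-or-partial $500 increments; reduction = 7 × $50 = $350, leaving $950.
At $220,000 — income exceeds $214,900 by $5,100, which is 11 full-or-partial $500 increments; reduction = 11 × $50 = $550, leaving $750.
Lost: $950 − $750 = $200.

$200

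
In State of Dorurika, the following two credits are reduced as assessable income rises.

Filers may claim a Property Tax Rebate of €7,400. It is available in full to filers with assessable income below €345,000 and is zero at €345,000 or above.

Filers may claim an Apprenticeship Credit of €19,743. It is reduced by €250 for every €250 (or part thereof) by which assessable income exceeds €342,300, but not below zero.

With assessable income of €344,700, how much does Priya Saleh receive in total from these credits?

Property Tax Rebate: €344,700 is below the €345,000 cutoff, so the full €7,400 applies.
Apprenticeship Credit: income exceeds €342,300 by €2,400, which is 10 full-or-partial €250 increments; reduction = 10 × €250 = €2,500, leaving €17,243.
Total: €7,400 + €17,243 = €24,643.

€24,643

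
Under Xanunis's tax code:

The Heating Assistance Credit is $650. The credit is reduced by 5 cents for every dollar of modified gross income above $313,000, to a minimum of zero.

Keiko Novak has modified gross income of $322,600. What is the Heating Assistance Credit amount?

$170

Heating Assistance Credit: 5% of the $9,600 excess over $313,000 is $480; credit = $650 − $480 = $170.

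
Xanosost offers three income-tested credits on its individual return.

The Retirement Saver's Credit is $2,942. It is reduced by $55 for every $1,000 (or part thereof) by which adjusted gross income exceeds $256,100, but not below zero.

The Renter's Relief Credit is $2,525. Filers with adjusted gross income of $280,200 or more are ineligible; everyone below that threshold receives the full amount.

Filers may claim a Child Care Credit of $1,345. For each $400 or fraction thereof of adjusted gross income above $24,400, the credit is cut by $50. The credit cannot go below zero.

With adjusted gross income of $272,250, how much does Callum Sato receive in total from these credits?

$4,532

Retirement Saver's Credit: income exceeds $256,100 by $16,150, which is 17 full-or-partial $1,000 increments; reduction = 17 × $55 = $935, leaving $2,007.
Renter's Relief Credit: $272,250 is below the $280,200 cutoff, so the full $2,525 applies.
Child Care Credit: income exceeds $24,400 by $247,850 → 620 increments × $50 = $31,000 ≥ base, so the credit is $0.
Total: $2,007 + $2,525 + $0 = $4,532.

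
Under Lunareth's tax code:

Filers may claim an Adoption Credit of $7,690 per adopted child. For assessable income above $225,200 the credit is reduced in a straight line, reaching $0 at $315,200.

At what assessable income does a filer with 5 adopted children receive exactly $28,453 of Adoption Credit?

Full credit = 5 × $7,690 = $38,450.
$28,453 is 28,453/38,450 of the full $38,450, so 9,997/38,450 of the $90,000 range has been used: income = $225,200 + $90,000 × 9,997/38,450 = $248,600.

$248,600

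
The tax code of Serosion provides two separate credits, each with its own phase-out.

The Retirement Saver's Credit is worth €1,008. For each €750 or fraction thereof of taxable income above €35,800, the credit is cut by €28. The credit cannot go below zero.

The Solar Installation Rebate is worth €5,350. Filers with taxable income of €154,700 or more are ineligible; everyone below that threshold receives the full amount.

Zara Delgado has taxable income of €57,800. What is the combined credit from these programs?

€5,518

Retirement Saver's Credit: income exceeds €35,800 by €22,000, which is 30 full-or-partial €750 increments; reduction = 30 × €28 = €840, leaving €168.
Solar Installation Rebate: €57,800 is below the €154,700 cutoff, so the full €5,350 applies.
Total: €168 + €5,350 = €5,518.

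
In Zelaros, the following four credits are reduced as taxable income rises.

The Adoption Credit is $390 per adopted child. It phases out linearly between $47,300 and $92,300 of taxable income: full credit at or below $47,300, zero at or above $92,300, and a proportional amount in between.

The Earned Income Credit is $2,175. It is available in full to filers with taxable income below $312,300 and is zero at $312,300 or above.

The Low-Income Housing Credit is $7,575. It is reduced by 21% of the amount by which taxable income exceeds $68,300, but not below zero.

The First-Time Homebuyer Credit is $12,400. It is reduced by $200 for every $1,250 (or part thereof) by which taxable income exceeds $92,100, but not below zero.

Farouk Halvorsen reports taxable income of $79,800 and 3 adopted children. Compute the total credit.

Adoption Credit: base = 3 × $390 = $1,170. $79,800 is $32,500 into a $45,000 phase-out range, leaving 12,500/45,000 of the credit: $1,170 × 12,500/45,000 = $325.
Earned Income Credit: $79,800 is below the $312,300 cutoff, so the full $2,175 applies.
Low-Income Housing Credit: 21% of the $11,500 excess over $68,300 is $2,415; credit = $7,575 − $2,415 = $5,160.
First-Time Homebuyer Credit: $79,800 is at or below the $92,100 threshold, so the full $12,400 applies.
Total: $325 + $2,175 + $5,160 + $12,400 = $20,060.

$20,060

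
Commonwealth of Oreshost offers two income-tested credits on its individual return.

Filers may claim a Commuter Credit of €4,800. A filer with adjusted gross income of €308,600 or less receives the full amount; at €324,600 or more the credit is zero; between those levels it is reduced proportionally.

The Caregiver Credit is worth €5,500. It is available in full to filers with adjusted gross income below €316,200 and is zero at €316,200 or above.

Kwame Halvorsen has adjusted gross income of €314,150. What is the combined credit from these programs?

€8,635

Commuter Credit: €314,150 is €5,550 into a €16,000 phase-out range, leaving 10,450/16,000 of the credit: €4,800 × 10,450/16,000 = €3,135.
Caregiver Credit: €314,150 is below the €316,200 cutoff, so the full €5,500 applies.
Total: €3,135 + €5,500 = €8,635.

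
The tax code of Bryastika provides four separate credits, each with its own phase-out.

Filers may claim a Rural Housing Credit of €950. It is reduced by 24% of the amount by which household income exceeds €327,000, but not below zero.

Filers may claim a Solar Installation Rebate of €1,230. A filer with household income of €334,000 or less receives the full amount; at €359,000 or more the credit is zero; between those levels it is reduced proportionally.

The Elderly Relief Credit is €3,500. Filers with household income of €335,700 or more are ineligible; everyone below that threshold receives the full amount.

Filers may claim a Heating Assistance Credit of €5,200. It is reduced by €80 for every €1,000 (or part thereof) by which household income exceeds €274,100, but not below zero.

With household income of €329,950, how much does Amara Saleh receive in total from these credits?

Rural Housing Credit: 24% of the €2,950 excess over €327,000 is €708; credit = €950 − €708 = €242.
Solar Installation Rebate: €329,950 is at or below the €334,000 threshold, so the full €1,230 applies.
Elderly Relief Credit: €329,950 is below the €335,700 cutoff, so the full €3,500 applies.
Heating Assistance Credit: income exceeds €274,100 by €55,850, which is 56 full-or-partial €1,000 increments; reduction = 56 × €80 = €4,480, leaving €720.
Total: €242 + €1,230 + €3,500 + €720 = €5,692.

€5,692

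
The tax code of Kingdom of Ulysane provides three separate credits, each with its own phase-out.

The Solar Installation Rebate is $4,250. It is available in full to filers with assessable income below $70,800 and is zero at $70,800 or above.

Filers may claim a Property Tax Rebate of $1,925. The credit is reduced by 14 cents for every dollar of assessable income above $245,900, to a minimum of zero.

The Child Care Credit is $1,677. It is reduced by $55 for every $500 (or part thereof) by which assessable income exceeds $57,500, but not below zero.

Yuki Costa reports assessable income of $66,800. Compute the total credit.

$6,807

Solar Installation Rebate: $66,800 is below the $70,800 cutoff, so the full $4,250 applies.
Property Tax Rebate: $66,800 is at or below the $245,900 threshold, so the full $1,925 applies.
Child Care Credit: income exceeds $57,500 by $9,300, which is 19 full-or-partial $500 increments; reduction = 19 × $55 = $1,045, leaving $632.
Total: $4,250 + $1,925 + $632 = $6,807.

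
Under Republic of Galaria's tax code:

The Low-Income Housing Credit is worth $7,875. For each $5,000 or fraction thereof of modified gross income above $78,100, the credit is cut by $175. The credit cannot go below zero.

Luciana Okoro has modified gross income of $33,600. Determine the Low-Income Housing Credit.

$7,875

Low-Income Housing Credit: $33,600 is at or below the $78,100 threshold, so the full $7,875 applies.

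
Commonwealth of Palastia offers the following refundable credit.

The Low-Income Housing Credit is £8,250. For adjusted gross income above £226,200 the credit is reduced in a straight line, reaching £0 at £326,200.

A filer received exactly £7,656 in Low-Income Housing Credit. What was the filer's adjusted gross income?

£233,400

£7,656 is 7,656/8,250 of the full £8,250, so 594/8,250 of the £100,000 range has been used: income = £226,200 + £100,000 × 594/8,250 = £233,400.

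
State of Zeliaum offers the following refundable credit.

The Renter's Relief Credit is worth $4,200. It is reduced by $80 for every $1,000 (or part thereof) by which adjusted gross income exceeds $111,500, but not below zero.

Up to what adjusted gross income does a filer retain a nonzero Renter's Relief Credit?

After 52 increments the reduction is 52 × $80 = $4,160, leaving $40; one more increment wipes it out. Increment 52 ends at excess 52 × $1,000 = $52,000, so the highest qualifying income is $111,500 + $52,000 = $163,500.

$163,500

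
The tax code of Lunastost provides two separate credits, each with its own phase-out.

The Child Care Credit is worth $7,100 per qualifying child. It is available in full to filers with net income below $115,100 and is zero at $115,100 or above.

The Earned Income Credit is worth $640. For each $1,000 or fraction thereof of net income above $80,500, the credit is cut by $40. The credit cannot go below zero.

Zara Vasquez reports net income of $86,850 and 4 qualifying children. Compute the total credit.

Child Care Credit: base = 4 × $7,100 = $28,400. $86,850 is below the $115,100 cutoff, so the full $28,400 applies.
Earned Income Credit: income exceeds $80,500 by $6,350, which is 7 full-or-partial $1,000 increments; reduction = 7 × $40 = $280, leaving $360.
Total: $28,400 + $360 = $28,760.

$28,760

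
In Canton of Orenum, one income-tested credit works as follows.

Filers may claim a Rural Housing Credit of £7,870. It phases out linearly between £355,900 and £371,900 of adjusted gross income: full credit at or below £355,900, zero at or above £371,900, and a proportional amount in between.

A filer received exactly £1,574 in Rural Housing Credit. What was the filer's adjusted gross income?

£1,574 is 1,574/7,870 of the full £7,870, so 6,296/7,870 of the £16,000 range has been used: income = £355,900 + £16,000 × 6,296/7,870 = £368,700.

£368,700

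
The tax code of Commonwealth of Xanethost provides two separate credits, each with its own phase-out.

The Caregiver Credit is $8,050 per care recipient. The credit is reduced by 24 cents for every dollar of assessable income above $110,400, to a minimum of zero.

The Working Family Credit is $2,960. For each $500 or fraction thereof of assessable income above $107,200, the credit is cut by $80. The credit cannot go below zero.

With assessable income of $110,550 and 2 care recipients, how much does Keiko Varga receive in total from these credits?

Caregiver Credit: base = 2 × $8,050 = $16,100. 24% of the $150 excess over $110,400 is $36; credit = $16,100 − $36 = $16,064.
Working Family Credit: income exceeds $107,200 by $3,350, which is 7 full-or-partial $500 increments; reduction = 7 × $80 = $560, leaving $2,400.
Total: $16,064 + $2,400 = $18,464.

$18,464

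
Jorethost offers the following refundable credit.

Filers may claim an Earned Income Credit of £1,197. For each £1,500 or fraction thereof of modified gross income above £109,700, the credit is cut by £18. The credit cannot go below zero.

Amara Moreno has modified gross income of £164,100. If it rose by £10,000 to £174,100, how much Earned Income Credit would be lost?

At £164,100 — income exceeds £109,700 by £54,400, which is 37 full-or-partial £1,500 increments; reduction = 37 × £18 = £666, leaving £531.
At £174,100 — income exceeds £109,700 by £64,400, which is 43 full-or-partial £1,500 increments; reduction = 43 × £18 = £774, leaving £423.
Lost: £531 − £423 = £108.

£108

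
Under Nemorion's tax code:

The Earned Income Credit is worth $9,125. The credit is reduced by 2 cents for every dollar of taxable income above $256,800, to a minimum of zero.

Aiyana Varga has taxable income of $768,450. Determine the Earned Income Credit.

Earned Income Credit: 2% of the $511,650 excess over $256,800 is $10,233 ≥ base, so the credit is $0.

$0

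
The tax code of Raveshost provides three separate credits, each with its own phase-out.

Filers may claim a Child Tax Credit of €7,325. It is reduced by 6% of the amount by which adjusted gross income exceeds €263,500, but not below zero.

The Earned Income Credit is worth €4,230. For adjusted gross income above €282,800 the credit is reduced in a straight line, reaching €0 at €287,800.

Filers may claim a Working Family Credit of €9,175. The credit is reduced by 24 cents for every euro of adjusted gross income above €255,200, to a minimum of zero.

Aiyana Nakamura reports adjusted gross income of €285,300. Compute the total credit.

Child Tax Credit: 6% of the €21,800 excess over €263,500 is €1,308; credit = €7,325 − €1,308 = €6,017.
Earned Income Credit: €285,300 is €2,500 into a €5,000 phase-out range, leaving 2,500/5,000 of the credit: €4,230 × 2,500/5,000 = €2,115.
Working Family Credit: 24% of the €30,100 excess over €255,200 is €7,224; credit = €9,175 − €7,224 = €1,951.
Total: €6,017 + €2,115 + €1,951 = €10,083.

€10,083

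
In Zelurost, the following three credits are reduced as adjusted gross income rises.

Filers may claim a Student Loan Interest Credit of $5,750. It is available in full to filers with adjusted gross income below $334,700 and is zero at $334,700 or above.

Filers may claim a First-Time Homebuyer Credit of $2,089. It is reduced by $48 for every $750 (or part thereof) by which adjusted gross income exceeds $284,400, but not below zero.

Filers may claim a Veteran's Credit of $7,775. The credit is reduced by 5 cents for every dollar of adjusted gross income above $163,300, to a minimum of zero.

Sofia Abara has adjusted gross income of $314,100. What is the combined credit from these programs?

Student Loan Interest Credit: $314,100 is below the $334,700 cutoff, so the full $5,750 applies.
First-Time Homebuyer Credit: income exceeds $284,400 by $29,700, which is 40 full-or-partial $750 increments; reduction = 40 × $48 = $1,920, leaving $169.
Veteran's Credit: 5% of the $150,800 excess over $163,300 is $7,540; credit = $7,775 − $7,540 = $235.
Total: $5,750 + $169 + $235 = $6,154.

$6,154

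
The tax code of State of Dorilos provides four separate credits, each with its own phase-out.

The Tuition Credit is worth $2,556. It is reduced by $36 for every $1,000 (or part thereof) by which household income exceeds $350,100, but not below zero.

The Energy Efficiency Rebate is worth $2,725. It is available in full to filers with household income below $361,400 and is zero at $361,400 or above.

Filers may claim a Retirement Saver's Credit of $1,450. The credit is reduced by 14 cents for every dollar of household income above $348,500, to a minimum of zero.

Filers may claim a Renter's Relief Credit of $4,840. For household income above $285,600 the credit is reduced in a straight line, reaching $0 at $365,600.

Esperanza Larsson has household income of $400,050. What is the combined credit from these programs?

$756

Tuition Credit: income exceeds $350,100 by $49,950, which is 50 full-or-partial $1,000 increments; reduction = 50 × $36 = $1,800, leaving $756.
Energy Efficiency Rebate: $400,050 meets or exceeds the $361,400 cutoff, so the credit is $0.
Retirement Saver's Credit: 14% of the $51,550 excess over $348,500 is $7,217 ≥ base, so the credit is $0.
Renter's Relief Credit: $400,050 is at or above $365,600, so the credit is $0.
Total: $756 + $0 + $0 + $0 = $756.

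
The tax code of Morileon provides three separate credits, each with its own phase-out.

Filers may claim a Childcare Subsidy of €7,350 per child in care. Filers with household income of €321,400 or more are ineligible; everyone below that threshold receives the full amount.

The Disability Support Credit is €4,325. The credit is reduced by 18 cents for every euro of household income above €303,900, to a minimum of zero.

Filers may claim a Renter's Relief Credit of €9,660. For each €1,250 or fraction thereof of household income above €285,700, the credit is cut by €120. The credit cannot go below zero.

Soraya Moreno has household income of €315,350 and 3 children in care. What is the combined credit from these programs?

€31,094

Childcare Subsidy: base = 3 × €7,350 = €22,050. €315,350 is below the €321,400 cutoff, so the full €22,050 applies.
Disability Support Credit: 18% of the €11,450 excess over €303,900 is €2,061; credit = €4,325 − €2,061 = €2,264.
Renter's Relief Credit: income exceeds €285,700 by €29,650, which is 24 full-or-partial €1,250 increments; reduction = 24 × €120 = €2,880, leaving €6,780.
Total: €22,050 + €2,264 + €6,780 = €31,094.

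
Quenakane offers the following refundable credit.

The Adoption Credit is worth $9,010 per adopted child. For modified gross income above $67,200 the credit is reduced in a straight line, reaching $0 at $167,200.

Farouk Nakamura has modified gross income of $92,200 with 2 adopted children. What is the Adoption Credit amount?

Adoption Credit: base = 2 × $9,010 = $18,020. $92,200 is $25,000 into a $100,000 phase-out range, leaving 75,000/100,000 of the credit: $18,020 × 75,000/100,000 = $13,515.

$13,515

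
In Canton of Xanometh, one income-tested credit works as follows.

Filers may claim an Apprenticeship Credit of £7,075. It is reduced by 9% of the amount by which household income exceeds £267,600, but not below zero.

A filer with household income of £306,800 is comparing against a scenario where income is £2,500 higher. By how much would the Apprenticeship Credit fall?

At £306,800 — 9% of the £39,200 excess over £267,600 is £3,528; credit = £7,075 − £3,528 = £3,547.
At £309,300 — 9% of the £41,700 excess over £267,600 is £3,753; credit = £7,075 − £3,753 = £3,322.
Lost: £3,547 − £3,322 = £225.

£225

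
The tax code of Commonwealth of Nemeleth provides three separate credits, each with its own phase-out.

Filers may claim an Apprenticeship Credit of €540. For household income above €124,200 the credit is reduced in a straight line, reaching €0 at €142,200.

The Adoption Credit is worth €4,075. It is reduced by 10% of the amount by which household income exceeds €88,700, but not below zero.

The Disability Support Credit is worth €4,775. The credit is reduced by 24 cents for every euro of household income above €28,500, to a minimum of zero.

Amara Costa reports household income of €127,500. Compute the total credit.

€636

Apprenticeship Credit: €127,500 is €3,300 into a €18,000 phase-out range, leaving 14,700/18,000 of the credit: €540 × 14,700/18,000 = €441.
Adoption Credit: 10% of the €38,800 excess over €88,700 is €3,880; credit = €4,075 − €3,880 = €195.
Disability Support Credit: 24% of the €99,000 excess over €28,500 is €23,760 ≥ base, so the credit is €0.
Total: €441 + €195 + €0 = €636.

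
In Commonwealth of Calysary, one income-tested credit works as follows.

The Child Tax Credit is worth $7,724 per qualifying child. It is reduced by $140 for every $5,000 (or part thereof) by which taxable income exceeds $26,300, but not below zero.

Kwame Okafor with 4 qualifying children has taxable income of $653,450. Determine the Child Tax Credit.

$13,256

Child Tax Credit: base = 4 × $7,724 = $30,896. income exceeds $26,300 by $627,150, which is 126 full-or-partial $5,000 increments; reduction = 126 × $140 = $17,640, leaving $13,256.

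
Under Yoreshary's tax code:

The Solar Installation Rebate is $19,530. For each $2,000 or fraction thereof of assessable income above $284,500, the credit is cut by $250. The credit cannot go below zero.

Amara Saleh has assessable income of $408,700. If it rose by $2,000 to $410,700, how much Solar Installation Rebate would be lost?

At $408,700 — income exceeds $284,500 by $124,200, which is 63 full-or-partial $2,000 increments; reduction = 63 × $250 = $15,750, leaving $3,780.
At $410,700 — income exceeds $284,500 by $126,200, which is 64 full-or-partial $2,000 increments; reduction = 64 × $250 = $16,000, leaving $3,530.
Lost: $3,780 − $3,530 = $250.

$250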